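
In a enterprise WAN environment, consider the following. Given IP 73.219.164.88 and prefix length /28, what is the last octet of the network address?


Given: IP = 73.219.164.88, prefix = /28
Subnet mask = 255.255.255.240
Last octet of IP: 88
Last octet of mask: 240
Network last octet = 88 AND 240 = 80

80


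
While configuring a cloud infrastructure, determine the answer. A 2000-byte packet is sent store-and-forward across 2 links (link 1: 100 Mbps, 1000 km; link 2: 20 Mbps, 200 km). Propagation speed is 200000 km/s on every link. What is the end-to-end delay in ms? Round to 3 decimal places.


Packet = 2000 bytes = 16000 bits. Store-and-forward: sum (t_trans + t_prop) per link.
Link 1: t_trans = 16000/(100*10^6) s = 0.1600 ms; t_prop = 1000/200000 s = 5.0000 ms; subtotal = 5.1600 ms
Link 2: t_trans = 16000/(20*10^6) s = 0.8000 ms; t_prop = 200/200000 s = 1.0000 ms; subtotal = 1.8000 ms
End-to-end = 5.1600 + 1.8000 = 6.9600 ms -> 6.960 ms (3 dp)

6.960


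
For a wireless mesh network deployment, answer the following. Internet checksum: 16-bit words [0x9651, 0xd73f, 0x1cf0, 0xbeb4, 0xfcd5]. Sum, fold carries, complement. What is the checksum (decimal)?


Given words: [0x9651, 0xd73f, 0x1cf0, 0xbeb4, 0xfcd5]
Step 1: Sum all words
Raw sum = 38481 + 55103 + 7408 + 48820 + 64725 = 214537
Step 2: Fold carry: (17929 + 3) = 17932
One's complement = ~17932 & 0xFFFF = 47603

47603


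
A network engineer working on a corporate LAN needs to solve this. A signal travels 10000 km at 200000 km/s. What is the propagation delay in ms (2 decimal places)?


Given: distance = 10000 km, speed = 200000 km/s
Delay = distance / speed = 10000 / 200000 seconds
Delay in ms = 10000 * 1000 / 200000
Delay = 50.0000 ms
Rounded to 2 dp = 50.00 ms

50.00


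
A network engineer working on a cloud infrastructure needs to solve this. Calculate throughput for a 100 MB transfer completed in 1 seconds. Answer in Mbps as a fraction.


Given: file = 100 MB, time = 1 s
File in Mb = 100 * 8 = 800 Mb
Throughput = 800 / 1 Mbps
Throughput = 800 Mbps

800


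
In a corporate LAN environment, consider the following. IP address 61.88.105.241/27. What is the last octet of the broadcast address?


Given: IP = 61.88.105.241, prefix = /27
Host bits = 32 - 27 = 5
Network last octet = 241 AND mask = 224
Host part size = 2^5 - 1 = 31
Broadcast last octet = 224 OR 31 = 255

255


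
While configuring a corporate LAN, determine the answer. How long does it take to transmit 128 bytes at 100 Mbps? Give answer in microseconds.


Given: packet = 128 bytes, bandwidth = 100 Mbps
Packet in bits = 128 * 8 = 1024 bits
Bandwidth = 100 * 10^6 = 100000000 bps
Time = 1024 / 100000000 seconds
Time in us = 1024 * 10^6 / 100000000 = 10.24

10.24


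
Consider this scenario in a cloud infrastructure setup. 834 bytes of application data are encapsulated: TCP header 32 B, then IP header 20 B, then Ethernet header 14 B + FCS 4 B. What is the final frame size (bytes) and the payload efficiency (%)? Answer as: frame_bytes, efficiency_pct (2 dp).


TCP segment = 834 + 32 = 866 B
IP packet = 866 + 20 = 886 B
Ethernet frame = 886 + 14 + 4 = 904 B
Efficiency = app / frame = 834 / 904 = 0.922566 = 92.2566% -> 92.26% (2 dp)

904, 92.26


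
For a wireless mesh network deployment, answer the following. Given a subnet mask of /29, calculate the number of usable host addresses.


Given: subnet mask /29
Host bits = 32 - 29 = 3
Total addresses = 2^3 = 8
Usable hosts = 8 - 2 (network + broadcast) = 6

6


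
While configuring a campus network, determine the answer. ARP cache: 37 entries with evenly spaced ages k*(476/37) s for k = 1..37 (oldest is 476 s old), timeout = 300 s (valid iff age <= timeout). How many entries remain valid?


Ages are k * 476/37 s for k = 1..37 (spacing = 12.8649 s).
Entry k is valid iff k * 476/37 <= 300 iff k <= 37 * 300 / 476 = 23.3193
n_valid = floor(23.3193) = 23
(n_stale = 37 - 23 = 14)

23


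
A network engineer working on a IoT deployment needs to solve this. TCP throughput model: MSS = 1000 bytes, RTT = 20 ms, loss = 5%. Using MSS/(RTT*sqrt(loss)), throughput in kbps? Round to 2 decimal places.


Given: MSS = 1000 bytes, RTT = 20 ms, loss = 5%
RTT in seconds = 20 / 1000 = 0.02
Loss rate = 5% = 0.05
sqrt(loss) = sqrt(0.05) = 0.223606797750
Throughput (bytes/s) = 1000 / (0.02 * 0.223606797750) = 223606.7977
Throughput (kbps) = 223606.7977 * 8 / 1000 = 1788.854382 -> 1788.85 kbps (2 dp)

1788.85


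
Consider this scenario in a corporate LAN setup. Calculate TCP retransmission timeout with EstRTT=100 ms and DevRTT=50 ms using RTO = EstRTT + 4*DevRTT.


Given: EstRTT = 100 ms, DevRTT = 50 ms
Timeout = EstRTT + 4 * DevRTT
4 * DevRTT = 4 * 50 = 200
Timeout = 100 + 200 = 300 ms

300


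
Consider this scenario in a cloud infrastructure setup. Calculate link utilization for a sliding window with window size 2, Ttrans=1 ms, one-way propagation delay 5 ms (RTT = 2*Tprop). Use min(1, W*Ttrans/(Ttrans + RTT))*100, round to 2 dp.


Given: W = 2, Ttrans = 1 ms, RTT = 10 ms (= 2 * Tprop, Tprop = 5 ms)
Cycle time = Ttrans + RTT = 1 + 10 = 11 ms (first packet sent until its ACK returns)
W * Ttrans = 2 * 1 = 2 ms of sending per cycle
W * Ttrans / (Ttrans + RTT) = 2 / 11 = 0.181818
U = min(1, 0.181818) = 0.181818
U% = 18.18%

18.18


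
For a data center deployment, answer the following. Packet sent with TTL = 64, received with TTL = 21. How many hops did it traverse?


Given: initial TTL = 64, received TTL = 21
Hops = initial TTL - received TTL
Hops = 64 - 21 = 43

43


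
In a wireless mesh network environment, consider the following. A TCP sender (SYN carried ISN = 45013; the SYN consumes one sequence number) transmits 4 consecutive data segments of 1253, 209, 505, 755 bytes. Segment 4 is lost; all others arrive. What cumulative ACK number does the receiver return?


SYN uses sequence number 45013; first data byte = ISN + 1 = 45014.
Segment 1: SEQ = 45014, len = 1253 B, covers [45014, 46266]
Segment 2: SEQ = 46267, len = 209 B, covers [46267, 46475]
Segment 3: SEQ = 46476, len = 505 B, covers [46476, 46980]
Segment 4: SEQ = 46981, len = 755 B, covers [46981, 47735] [LOST]
In-order data received: bytes [45014, 46980] (segments 1..3).
Segment 4 missing -> gap begins at byte 46981.
Cumulative ACK = next expected in-order byte = 45014 + 1253 + 209 + 505 = 46981

46981


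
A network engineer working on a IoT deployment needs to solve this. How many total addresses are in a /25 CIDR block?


Given: CIDR prefix /25
Host bits = 32 - 25 = 7
Total addresses = 2^7 = 128

128


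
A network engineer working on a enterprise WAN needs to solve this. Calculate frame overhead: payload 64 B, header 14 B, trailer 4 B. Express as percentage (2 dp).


Given: payload = 64 B, header = 14 B, trailer = 4 B
Overhead bytes = header + trailer = 14 + 4 = 18
Total frame = payload + overhead = 64 + 18 = 82
Overhead % = 18 / 82 * 100 = 21.9512% -> 21.95% (2 dp)

21.95


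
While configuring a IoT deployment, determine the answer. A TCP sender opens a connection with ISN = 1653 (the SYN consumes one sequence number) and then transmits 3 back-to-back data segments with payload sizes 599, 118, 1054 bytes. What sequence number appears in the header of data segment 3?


The SYN occupies sequence number ISN = 1653, so the first data byte is ISN + 1 = 1654.
SEQ of data segment i = (ISN + 1) + sum of payload sizes of segments 1..i-1.
Segment 1: SEQ = 1654, payload = 599 bytes
Segment 2: SEQ = 2253, payload = 118 bytes
Segment 3: SEQ = 2371, payload = 1054 bytes
SEQ of segment 3 = 1654 + 599 + 118 = 2371

2371


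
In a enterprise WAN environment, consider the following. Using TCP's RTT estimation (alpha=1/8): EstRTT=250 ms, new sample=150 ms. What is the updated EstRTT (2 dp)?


Given: EstRTT = 250 ms, SampleRTT = 150 ms, alpha = 1/8
New EstRTT = (1 - alpha) * EstRTT + alpha * SampleRTT
(7/8) * 250 = 218.75
(1/8) * 150 = 18.75
New EstRTT = 218.75 + 18.75 = 237.5 ms -> 237.50 ms (2 dp)

237.50


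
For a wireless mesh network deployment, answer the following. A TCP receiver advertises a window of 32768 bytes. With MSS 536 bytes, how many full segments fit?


Given: RWND = 32768 bytes, MSS = 536 bytes
Full segments = floor(RWND / MSS)
Full segments = floor(32768 / 536)
Full segments = floor(61.1343) = 61

61


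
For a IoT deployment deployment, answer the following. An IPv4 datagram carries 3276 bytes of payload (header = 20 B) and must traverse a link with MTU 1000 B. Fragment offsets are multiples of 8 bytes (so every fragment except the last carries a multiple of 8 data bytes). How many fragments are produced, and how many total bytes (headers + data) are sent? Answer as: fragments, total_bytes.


Max data per non-final fragment = floor((MTU - header)/8)*8 = floor((1000 - 20)/8)*8 = floor(980/8)*8 = 976 B
Final fragment needs no 8-byte alignment: it can carry up to MTU - header = 980 B
Non-final fragments needed = ceil((payload - 980) / 976) = ceil(2296/976) = ceil(2.3525) = 3
Number of fragments = 3 + 1 = 4
Fragment sizes (data): 3 * 976 B + 348 B (last, 348 <= 980 OK)
Total bytes sent = payload + n_frags * header = 3276 + 4*20 = 3276 + 80 = 3356 B

4, 3356


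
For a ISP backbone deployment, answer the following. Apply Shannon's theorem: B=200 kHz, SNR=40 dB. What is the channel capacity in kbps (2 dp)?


Given: B = 200 kHz, SNR = 40 dB
SNR linear = 10^(40/10) = 10000
1 + SNR = 10001
log2(10001) = 13.2878566418
C = 200 * 1000 * 13.2878566418 = 2657571.3284 bps
C = 2657.571328 kbps -> 2657.57 kbps (2 dp)

2657.57


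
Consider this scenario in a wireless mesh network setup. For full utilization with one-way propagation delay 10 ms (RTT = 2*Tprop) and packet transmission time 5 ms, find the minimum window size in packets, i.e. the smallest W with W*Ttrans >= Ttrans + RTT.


Given: Ttrans = 5 ms, RTT = 20 ms (= 2 * Tprop, Tprop = 10 ms)
Time until first ACK returns = Ttrans + RTT = 5 + 20 = 25 ms
Need W * Ttrans >= Ttrans + RTT  ->  W >= (Ttrans + RTT) / Ttrans
(Ttrans + RTT) / Ttrans = 25 / 5 = 5
W_min = ceil(5) = 5

5


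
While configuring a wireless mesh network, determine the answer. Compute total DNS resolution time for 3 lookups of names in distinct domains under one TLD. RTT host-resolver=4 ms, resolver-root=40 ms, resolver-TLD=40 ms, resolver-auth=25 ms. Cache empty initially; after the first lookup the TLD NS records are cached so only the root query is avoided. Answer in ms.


Lookup 1 (cold cache): local + root + TLD + auth = 4 + 40 + 40 + 25 = 109 ms
Lookups 2..3 (TLD NS cached -> skip root; new domain -> still ask TLD and auth): local + TLD + auth = 4 + 40 + 25 = 69 ms each
Remaining 2 lookups: 2 * 69 = 138 ms
Total = 109 + 138 = 247 ms

247


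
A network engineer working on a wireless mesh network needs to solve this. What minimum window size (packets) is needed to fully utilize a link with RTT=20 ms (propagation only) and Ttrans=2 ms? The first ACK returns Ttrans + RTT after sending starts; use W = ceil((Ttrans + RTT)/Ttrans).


Given: Ttrans = 2 ms, RTT = 20 ms (= 2 * Tprop, Tprop = 10 ms)
Time until first ACK returns = Ttrans + RTT = 2 + 20 = 22 ms
Need W * Ttrans >= Ttrans + RTT  ->  W >= (Ttrans + RTT) / Ttrans
(Ttrans + RTT) / Ttrans = 22 / 2 = 11
W_min = ceil(11) = 11

11


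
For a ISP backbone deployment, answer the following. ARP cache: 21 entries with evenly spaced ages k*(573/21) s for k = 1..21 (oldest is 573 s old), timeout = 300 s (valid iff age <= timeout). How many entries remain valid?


Ages are k * 573/21 s for k = 1..21 (spacing = 27.2857 s).
Entry k is valid iff k * 573/21 <= 300 iff k <= 21 * 300 / 573 = 10.9948
n_valid = floor(10.9948) = 10
(n_stale = 21 - 10 = 11)

10


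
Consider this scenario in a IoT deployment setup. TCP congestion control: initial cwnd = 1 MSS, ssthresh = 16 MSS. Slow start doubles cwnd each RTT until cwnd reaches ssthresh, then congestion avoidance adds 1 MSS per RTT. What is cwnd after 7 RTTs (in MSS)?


RTT 0: cwnd = 1 MSS (initial)
RTT 1: cwnd = 2 MSS (slow start, doubled)
RTT 2: cwnd = 4 MSS (slow start, doubled)
RTT 3: cwnd = 8 MSS (slow start, doubled)
RTT 4: cwnd = 16 MSS (slow start, doubled)
RTT 5: cwnd = 17 MSS (congestion avoidance, +1)
RTT 6: cwnd = 18 MSS (congestion avoidance, +1)
RTT 7: cwnd = 19 MSS (congestion avoidance, +1)

19


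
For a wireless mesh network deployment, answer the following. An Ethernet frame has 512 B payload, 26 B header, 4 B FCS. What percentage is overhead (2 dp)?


Given: payload = 512 B, header = 26 B, trailer = 4 B
Overhead bytes = header + trailer = 26 + 4 = 30
Total frame = payload + overhead = 512 + 30 = 542
Overhead % = 30 / 542 * 100 = 5.5351% -> 5.54% (2 dp)

5.54


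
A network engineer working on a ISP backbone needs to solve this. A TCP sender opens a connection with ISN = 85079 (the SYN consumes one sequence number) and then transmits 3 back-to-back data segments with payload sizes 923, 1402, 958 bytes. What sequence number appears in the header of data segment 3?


The SYN occupies sequence number ISN = 85079, so the first data byte is ISN + 1 = 85080.
SEQ of data segment i = (ISN + 1) + sum of payload sizes of segments 1..i-1.
Segment 1: SEQ = 85080, payload = 923 bytes
Segment 2: SEQ = 86003, payload = 1402 bytes
Segment 3: SEQ = 87405, payload = 958 bytes
SEQ of segment 3 = 85080 + 923 + 1402 = 87405

87405


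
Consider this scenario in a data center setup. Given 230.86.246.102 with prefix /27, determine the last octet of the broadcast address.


Given: IP = 230.86.246.102, prefix = /27
Host bits = 32 - 27 = 5
Network last octet = 102 AND mask = 96
Host part size = 2^5 - 1 = 31
Broadcast last octet = 96 OR 31 = 127

127


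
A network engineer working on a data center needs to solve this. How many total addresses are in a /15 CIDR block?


Given: CIDR prefix /15
Host bits = 32 - 15 = 17
Total addresses = 2^17 = 131072

131072


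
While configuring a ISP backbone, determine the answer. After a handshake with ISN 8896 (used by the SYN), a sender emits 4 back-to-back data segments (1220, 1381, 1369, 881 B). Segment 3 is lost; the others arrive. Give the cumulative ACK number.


SYN uses sequence number 8896; first data byte = ISN + 1 = 8897.
Segment 1: SEQ = 8897, len = 1220 B, covers [8897, 10116]
Segment 2: SEQ = 10117, len = 1381 B, covers [10117, 11497]
Segment 3: SEQ = 11498, len = 1369 B, covers [11498, 12866] [LOST]
Segment 4: SEQ = 12867, len = 881 B, covers [12867, 13747]
In-order data received: bytes [8897, 11497] (segments 1..2).
Segment 3 missing -> gap begins at byte 11498; later segments buffered out of order.
Cumulative ACK = next expected in-order byte = 8897 + 1220 + 1381 = 11498

11498


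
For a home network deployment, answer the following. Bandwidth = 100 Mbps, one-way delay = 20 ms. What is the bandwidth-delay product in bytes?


Given: bandwidth = 100 Mbps, delay = 20 ms
BDP in bits = 100 * 10^6 * 20 / 1000
BDP in bits = 2000000
BDP in bytes = 2000000 / 8 = 250000

250000


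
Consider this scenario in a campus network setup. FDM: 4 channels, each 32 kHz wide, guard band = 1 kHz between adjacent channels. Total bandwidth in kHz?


Given: 4 channels, 32 kHz each, guard = 1 kHz
Channel bandwidth = 4 * 32 = 128 kHz
Guard bands = 3 gaps * 1 kHz = 3 kHz
Total = 128 + 3 = 131 kHz

131


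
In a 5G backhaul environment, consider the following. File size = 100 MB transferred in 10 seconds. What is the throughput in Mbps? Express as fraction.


Given: file = 100 MB, time = 10 s
File in Mb = 100 * 8 = 800 Mb
Throughput = 800 / 10 Mbps
Throughput = 80 Mbps

80


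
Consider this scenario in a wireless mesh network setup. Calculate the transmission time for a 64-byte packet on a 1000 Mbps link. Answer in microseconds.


Given: packet = 64 bytes, bandwidth = 1000 Mbps
Packet in bits = 64 * 8 = 512 bits
Bandwidth = 1000 * 10^6 = 1000000000 bps
Time = 512 / 1000000000 seconds
Time in us = 512 * 10^6 / 1000000000 = 0.512

0.512


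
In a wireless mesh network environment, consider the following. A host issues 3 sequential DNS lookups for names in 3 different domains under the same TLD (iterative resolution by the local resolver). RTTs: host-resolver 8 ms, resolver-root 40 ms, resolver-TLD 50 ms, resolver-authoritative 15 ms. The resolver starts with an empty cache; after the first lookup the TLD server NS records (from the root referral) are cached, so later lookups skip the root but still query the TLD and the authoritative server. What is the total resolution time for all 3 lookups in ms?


Lookup 1 (cold cache): local + root + TLD + auth = 8 + 40 + 50 + 15 = 113 ms
Lookups 2..3 (TLD NS cached -> skip root; new domain -> still ask TLD and auth): local + TLD + auth = 8 + 50 + 15 = 73 ms each
Remaining 2 lookups: 2 * 73 = 146 ms
Total = 113 + 146 = 259 ms

259


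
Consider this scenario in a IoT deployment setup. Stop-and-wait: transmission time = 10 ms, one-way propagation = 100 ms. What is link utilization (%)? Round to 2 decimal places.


Given: Ttrans = 10 ms, Tprop = 100 ms
RTT = 2 * Tprop = 2 * 100 = 200 ms
U = Ttrans / (Ttrans + RTT)
U = 10 / (10 + 200)
U = 10 / 210 = 0.047619
U% = 4.76%

4.76


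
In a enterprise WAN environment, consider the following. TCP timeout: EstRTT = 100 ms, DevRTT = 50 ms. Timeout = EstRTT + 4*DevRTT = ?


Given: EstRTT = 100 ms, DevRTT = 50 ms
Timeout = EstRTT + 4 * DevRTT
4 * DevRTT = 4 * 50 = 200
Timeout = 100 + 200 = 300 ms

300


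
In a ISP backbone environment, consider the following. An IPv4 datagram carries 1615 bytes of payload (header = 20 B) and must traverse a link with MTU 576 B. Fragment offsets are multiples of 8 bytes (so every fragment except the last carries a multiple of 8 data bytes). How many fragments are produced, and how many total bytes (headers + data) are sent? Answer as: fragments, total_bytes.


Max data per non-final fragment = floor((MTU - header)/8)*8 = floor((576 - 20)/8)*8 = floor(556/8)*8 = 552 B
Final fragment needs no 8-byte alignment: it can carry up to MTU - header = 556 B
Non-final fragments needed = ceil((payload - 556) / 552) = ceil(1059/552) = ceil(1.9185) = 2
Number of fragments = 2 + 1 = 3
Fragment sizes (data): 2 * 552 B + 511 B (last, 511 <= 556 OK)
Total bytes sent = payload + n_frags * header = 1615 + 3*20 = 1615 + 60 = 1675 B

3, 1675


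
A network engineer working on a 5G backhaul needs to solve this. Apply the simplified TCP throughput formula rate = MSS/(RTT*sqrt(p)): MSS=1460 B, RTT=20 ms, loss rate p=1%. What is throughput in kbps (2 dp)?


Given: MSS = 1460 bytes, RTT = 20 ms, loss = 1%
RTT in seconds = 20 / 1000 = 0.02
Loss rate = 1% = 0.01
sqrt(loss) = sqrt(0.01) = 0.1
Throughput (bytes/s) = 1460 / (0.02 * 0.1) = 730000.0000
Throughput (kbps) = 730000.0000 * 8 / 1000 = 5840.000000 -> 5840.00 kbps (2 dp)

5840.00


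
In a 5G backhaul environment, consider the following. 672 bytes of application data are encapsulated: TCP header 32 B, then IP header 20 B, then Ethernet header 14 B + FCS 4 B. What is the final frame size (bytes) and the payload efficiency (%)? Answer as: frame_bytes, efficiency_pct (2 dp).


TCP segment = 672 + 32 = 704 B
IP packet = 704 + 20 = 724 B
Ethernet frame = 724 + 14 + 4 = 742 B
Efficiency = app / frame = 672 / 742 = 0.905660 = 90.5660% -> 90.57% (2 dp)

742, 90.57


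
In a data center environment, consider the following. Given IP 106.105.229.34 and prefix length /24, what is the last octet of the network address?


Given: IP = 106.105.229.34, prefix = /24
Subnet mask = 255.255.255.0
Last octet of IP: 34
Last octet of mask: 0
Network last octet = 34 AND 0 = 0

0


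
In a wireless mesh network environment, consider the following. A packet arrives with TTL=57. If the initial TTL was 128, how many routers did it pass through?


Given: initial TTL = 128, received TTL = 57
Hops = initial TTL - received TTL
Hops = 128 - 57 = 71

71


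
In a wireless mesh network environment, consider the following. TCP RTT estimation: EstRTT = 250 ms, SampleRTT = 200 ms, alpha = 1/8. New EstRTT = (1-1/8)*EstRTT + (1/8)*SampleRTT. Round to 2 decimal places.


Given: EstRTT = 250 ms, SampleRTT = 200 ms, alpha = 1/8
New EstRTT = (1 - alpha) * EstRTT + alpha * SampleRTT
(7/8) * 250 = 218.75
(1/8) * 200 = 25
New EstRTT = 218.75 + 25 = 243.75 ms -> 243.75 ms (2 dp)

243.75


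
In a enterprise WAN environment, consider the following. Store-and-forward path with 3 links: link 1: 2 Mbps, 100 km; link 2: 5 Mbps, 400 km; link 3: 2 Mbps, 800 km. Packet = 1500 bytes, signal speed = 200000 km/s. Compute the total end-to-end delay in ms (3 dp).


Packet = 1500 bytes = 12000 bits. Store-and-forward: sum (t_trans + t_prop) per link.
Link 1: t_trans = 12000/(2*10^6) s = 6.0000 ms; t_prop = 100/200000 s = 0.5000 ms; subtotal = 6.5000 ms
Link 2: t_trans = 12000/(5*10^6) s = 2.4000 ms; t_prop = 400/200000 s = 2.0000 ms; subtotal = 4.4000 ms
Link 3: t_trans = 12000/(2*10^6) s = 6.0000 ms; t_prop = 800/200000 s = 4.0000 ms; subtotal = 10.0000 ms
End-to-end = 6.5000 + 4.4000 + 10.0000 = 20.9000 ms -> 20.900 ms (3 dp)

20.900


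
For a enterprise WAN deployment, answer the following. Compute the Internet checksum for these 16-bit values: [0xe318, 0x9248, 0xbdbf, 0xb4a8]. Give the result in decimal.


Given words: [0xe318, 0x9248, 0xbdbf, 0xb4a8]
Step 1: Sum all words
Raw sum = 58136 + 37448 + 48575 + 46248 = 190407
Step 2: Fold carry: (59335 + 2) = 59337
One's complement = ~59337 & 0xFFFF = 6198

6198


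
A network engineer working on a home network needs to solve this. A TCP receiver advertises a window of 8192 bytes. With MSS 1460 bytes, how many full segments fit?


Given: RWND = 8192 bytes, MSS = 1460 bytes
Full segments = floor(RWND / MSS)
Full segments = floor(8192 / 1460)
Full segments = floor(5.611) = 5

5


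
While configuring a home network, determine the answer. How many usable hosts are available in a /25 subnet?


Given: subnet mask /25
Host bits = 32 - 25 = 7
Total addresses = 2^7 = 128
Usable hosts = 128 - 2 (network + broadcast) = 126

126


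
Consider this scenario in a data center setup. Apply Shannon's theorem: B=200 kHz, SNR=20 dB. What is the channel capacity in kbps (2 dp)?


Given: B = 200 kHz, SNR = 20 dB
SNR linear = 10^(20/10) = 100
1 + SNR = 101
log2(101) = 6.6582114828
C = 200 * 1000 * 6.6582114828 = 1331642.2966 bps
C = 1331.642297 kbps -> 1331.64 kbps (2 dp)

1331.64


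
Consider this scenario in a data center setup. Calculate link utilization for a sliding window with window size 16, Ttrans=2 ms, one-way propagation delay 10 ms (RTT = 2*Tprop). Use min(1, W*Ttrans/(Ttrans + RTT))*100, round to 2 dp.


Given: W = 16, Ttrans = 2 ms, RTT = 20 ms (= 2 * Tprop, Tprop = 10 ms)
Cycle time = Ttrans + RTT = 2 + 20 = 22 ms (first packet sent until its ACK returns)
W * Ttrans = 16 * 2 = 32 ms of sending per cycle
W * Ttrans / (Ttrans + RTT) = 32 / 22 = 1.454545
U = min(1, 1.454545) = 1.000000
U% = 100.00%

100.00


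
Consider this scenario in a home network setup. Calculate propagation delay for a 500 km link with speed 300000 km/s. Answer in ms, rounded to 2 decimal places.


Given: distance = 500 km, speed = 300000 km/s
Delay = distance / speed = 500 / 300000 seconds
Delay in ms = 500 * 1000 / 300000
Delay = 1.6667 ms
Rounded to 2 dp = 1.67 ms

1.67


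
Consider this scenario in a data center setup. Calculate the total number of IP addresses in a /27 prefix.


Given: CIDR prefix /27
Host bits = 32 - 27 = 5
Total addresses = 2^5 = 32

32


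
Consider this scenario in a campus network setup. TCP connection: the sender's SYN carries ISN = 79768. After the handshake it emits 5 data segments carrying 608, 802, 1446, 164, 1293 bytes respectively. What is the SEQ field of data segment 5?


The SYN occupies sequence number ISN = 79768, so the first data byte is ISN + 1 = 79769.
SEQ of data segment i = (ISN + 1) + sum of payload sizes of segments 1..i-1.
Segment 1: SEQ = 79769, payload = 608 bytes
Segment 2: SEQ = 80377, payload = 802 bytes
Segment 3: SEQ = 81179, payload = 1446 bytes
Segment 4: SEQ = 82625, payload = 164 bytes
Segment 5: SEQ = 82789, payload = 1293 bytes
SEQ of segment 5 = 79769 + 608 + 802 + 1446 + 164 = 82789

82789


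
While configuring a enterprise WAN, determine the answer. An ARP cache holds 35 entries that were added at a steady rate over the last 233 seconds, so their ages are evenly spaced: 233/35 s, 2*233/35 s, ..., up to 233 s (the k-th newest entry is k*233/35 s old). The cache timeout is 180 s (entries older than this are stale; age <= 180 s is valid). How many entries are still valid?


Ages are k * 233/35 s for k = 1..35 (spacing = 6.6571 s).
Entry k is valid iff k * 233/35 <= 180 iff k <= 35 * 180 / 233 = 27.0386
n_valid = floor(27.0386) = 27
(n_stale = 35 - 27 = 8)

27


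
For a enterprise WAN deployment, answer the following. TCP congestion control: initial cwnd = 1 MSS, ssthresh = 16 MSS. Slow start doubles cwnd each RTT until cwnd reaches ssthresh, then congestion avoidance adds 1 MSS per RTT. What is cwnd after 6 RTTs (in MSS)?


RTT 0: cwnd = 1 MSS (initial)
RTT 1: cwnd = 2 MSS (slow start, doubled)
RTT 2: cwnd = 4 MSS (slow start, doubled)
RTT 3: cwnd = 8 MSS (slow start, doubled)
RTT 4: cwnd = 16 MSS (slow start, doubled)
RTT 5: cwnd = 17 MSS (congestion avoidance, +1)
RTT 6: cwnd = 18 MSS (congestion avoidance, +1)

18


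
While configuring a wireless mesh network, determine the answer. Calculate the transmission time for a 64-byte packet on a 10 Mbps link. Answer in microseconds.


Given: packet = 64 bytes, bandwidth = 10 Mbps
Packet in bits = 64 * 8 = 512 bits
Bandwidth = 10 * 10^6 = 10000000 bps
Time = 512 / 10000000 seconds
Time in us = 512 * 10^6 / 10000000 = 51.2

51.2


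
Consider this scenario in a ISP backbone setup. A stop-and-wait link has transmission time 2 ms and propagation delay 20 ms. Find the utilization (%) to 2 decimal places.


Given: Ttrans = 2 ms, Tprop = 20 ms
RTT = 2 * Tprop = 2 * 20 = 40 ms
U = Ttrans / (Ttrans + RTT)
U = 2 / (2 + 40)
U = 2 / 42 = 0.047619
U% = 4.76%

4.76


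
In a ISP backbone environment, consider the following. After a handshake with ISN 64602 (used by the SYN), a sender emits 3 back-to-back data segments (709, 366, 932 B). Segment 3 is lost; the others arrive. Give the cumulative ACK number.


SYN uses sequence number 64602; first data byte = ISN + 1 = 64603.
Segment 1: SEQ = 64603, len = 709 B, covers [64603, 65311]
Segment 2: SEQ = 65312, len = 366 B, covers [65312, 65677]
Segment 3: SEQ = 65678, len = 932 B, covers [65678, 66609] [LOST]
In-order data received: bytes [64603, 65677] (segments 1..2).
Segment 3 missing -> gap begins at byte 65678.
Cumulative ACK = next expected in-order byte = 64603 + 709 + 366 = 65678

65678


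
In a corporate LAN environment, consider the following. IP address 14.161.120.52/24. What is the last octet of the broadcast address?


Given: IP = 14.161.120.52, prefix = /24
Host bits = 32 - 24 = 8
Network last octet = 52 AND mask = 0
Host part size = 2^8 - 1 = 255
Broadcast last octet = 0 OR 255 = 255

255


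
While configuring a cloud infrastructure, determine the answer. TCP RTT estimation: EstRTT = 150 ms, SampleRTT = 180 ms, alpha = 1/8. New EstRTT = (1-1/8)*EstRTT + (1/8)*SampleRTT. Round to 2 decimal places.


Given: EstRTT = 150 ms, SampleRTT = 180 ms, alpha = 1/8
New EstRTT = (1 - alpha) * EstRTT + alpha * SampleRTT
(7/8) * 150 = 131.25
(1/8) * 180 = 22.5
New EstRTT = 131.25 + 22.5 = 153.75 ms -> 153.75 ms (2 dp)

153.75


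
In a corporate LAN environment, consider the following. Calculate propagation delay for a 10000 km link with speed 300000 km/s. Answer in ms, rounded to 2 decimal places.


Given: distance = 10000 km, speed = 300000 km/s
Delay = distance / speed = 10000 / 300000 seconds
Delay in ms = 10000 * 1000 / 300000
Delay = 33.3333 ms
Rounded to 2 dp = 33.33 ms

33.33


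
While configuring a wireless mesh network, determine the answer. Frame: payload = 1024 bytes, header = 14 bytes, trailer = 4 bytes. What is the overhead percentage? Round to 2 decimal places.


Given: payload = 1024 B, header = 14 B, trailer = 4 B
Overhead bytes = header + trailer = 14 + 4 = 18
Total frame = payload + overhead = 1024 + 18 = 1042
Overhead % = 18 / 1042 * 100 = 1.7274% -> 1.73% (2 dp)

1.73


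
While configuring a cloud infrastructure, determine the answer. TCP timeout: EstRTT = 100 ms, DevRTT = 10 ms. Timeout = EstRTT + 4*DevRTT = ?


Given: EstRTT = 100 ms, DevRTT = 10 ms
Timeout = EstRTT + 4 * DevRTT
4 * DevRTT = 4 * 10 = 40
Timeout = 100 + 40 = 140 ms

140


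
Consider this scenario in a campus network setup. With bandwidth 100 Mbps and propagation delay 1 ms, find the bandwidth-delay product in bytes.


Given: bandwidth = 100 Mbps, delay = 1 ms
BDP in bits = 100 * 10^6 * 1 / 1000
BDP in bits = 100000
BDP in bytes = 100000 / 8 = 12500

12500


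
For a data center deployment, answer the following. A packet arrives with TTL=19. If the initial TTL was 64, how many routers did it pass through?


Given: initial TTL = 64, received TTL = 19
Hops = initial TTL - received TTL
Hops = 64 - 19 = 45

45


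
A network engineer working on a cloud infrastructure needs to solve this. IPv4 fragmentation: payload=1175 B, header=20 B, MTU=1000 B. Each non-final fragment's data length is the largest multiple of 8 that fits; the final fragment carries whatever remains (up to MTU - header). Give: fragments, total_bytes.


Max data per non-final fragment = floor((MTU - header)/8)*8 = floor((1000 - 20)/8)*8 = floor(980/8)*8 = 976 B
Final fragment needs no 8-byte alignment: it can carry up to MTU - header = 980 B
Non-final fragments needed = ceil((payload - 980) / 976) = ceil(195/976) = ceil(0.1998) = 1
Number of fragments = 1 + 1 = 2
Fragment sizes (data): 1 * 976 B + 199 B (last, 199 <= 980 OK)
Total bytes sent = payload + n_frags * header = 1175 + 2*20 = 1175 + 40 = 1215 B

2, 1215


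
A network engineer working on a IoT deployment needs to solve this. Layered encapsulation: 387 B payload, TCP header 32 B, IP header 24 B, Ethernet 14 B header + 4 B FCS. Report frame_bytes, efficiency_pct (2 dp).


TCP segment = 387 + 32 = 419 B
IP packet = 419 + 24 = 443 B
Ethernet frame = 443 + 14 + 4 = 461 B
Efficiency = app / frame = 387 / 461 = 0.839479 = 83.9479% -> 83.95% (2 dp)

461, 83.95


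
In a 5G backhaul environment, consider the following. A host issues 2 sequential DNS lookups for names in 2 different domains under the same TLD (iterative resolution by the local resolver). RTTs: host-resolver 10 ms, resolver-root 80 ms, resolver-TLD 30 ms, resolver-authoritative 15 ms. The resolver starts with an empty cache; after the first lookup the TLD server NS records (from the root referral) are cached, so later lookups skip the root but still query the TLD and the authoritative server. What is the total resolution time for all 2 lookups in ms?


Lookup 1 (cold cache): local + root + TLD + auth = 10 + 80 + 30 + 15 = 135 ms
Lookups 2..2 (TLD NS cached -> skip root; new domain -> still ask TLD and auth): local + TLD + auth = 10 + 30 + 15 = 55 ms each
Remaining 1 lookups: 1 * 55 = 55 ms
Total = 135 + 55 = 190 ms

190


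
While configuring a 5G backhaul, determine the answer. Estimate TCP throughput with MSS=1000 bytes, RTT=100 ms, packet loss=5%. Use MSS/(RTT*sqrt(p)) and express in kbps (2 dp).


Given: MSS = 1000 bytes, RTT = 100 ms, loss = 5%
RTT in seconds = 100 / 1000 = 0.1
Loss rate = 5% = 0.05
sqrt(loss) = sqrt(0.05) = 0.223606797750
Throughput (bytes/s) = 1000 / (0.1 * 0.223606797750) = 44721.3595
Throughput (kbps) = 44721.3595 * 8 / 1000 = 357.770876 -> 357.77 kbps (2 dp)

357.77


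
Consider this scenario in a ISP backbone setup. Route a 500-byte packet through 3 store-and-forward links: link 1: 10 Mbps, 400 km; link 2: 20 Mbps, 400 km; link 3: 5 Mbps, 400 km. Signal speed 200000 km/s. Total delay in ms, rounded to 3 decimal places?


Packet = 500 bytes = 4000 bits. Store-and-forward: sum (t_trans + t_prop) per link.
Link 1: t_trans = 4000/(10*10^6) s = 0.4000 ms; t_prop = 400/200000 s = 2.0000 ms; subtotal = 2.4000 ms
Link 2: t_trans = 4000/(20*10^6) s = 0.2000 ms; t_prop = 400/200000 s = 2.0000 ms; subtotal = 2.2000 ms
Link 3: t_trans = 4000/(5*10^6) s = 0.8000 ms; t_prop = 400/200000 s = 2.0000 ms; subtotal = 2.8000 ms
End-to-end = 2.4000 + 2.2000 + 2.8000 = 7.4000 ms -> 7.400 ms (3 dp)

7.400


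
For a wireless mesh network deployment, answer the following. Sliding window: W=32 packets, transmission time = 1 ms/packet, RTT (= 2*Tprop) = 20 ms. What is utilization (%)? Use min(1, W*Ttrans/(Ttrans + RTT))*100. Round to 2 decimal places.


Given: W = 32, Ttrans = 1 ms, RTT = 20 ms (= 2 * Tprop, Tprop = 10 ms)
Cycle time = Ttrans + RTT = 1 + 20 = 21 ms (first packet sent until its ACK returns)
W * Ttrans = 32 * 1 = 32 ms of sending per cycle
W * Ttrans / (Ttrans + RTT) = 32 / 21 = 1.523810
U = min(1, 1.523810) = 1.000000
U% = 100.00%

100.00


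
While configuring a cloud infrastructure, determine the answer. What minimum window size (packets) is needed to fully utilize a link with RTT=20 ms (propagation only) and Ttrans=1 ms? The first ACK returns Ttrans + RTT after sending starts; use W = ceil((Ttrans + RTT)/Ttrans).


Given: Ttrans = 1 ms, RTT = 20 ms (= 2 * Tprop, Tprop = 10 ms)
Time until first ACK returns = Ttrans + RTT = 1 + 20 = 21 ms
Need W * Ttrans >= Ttrans + RTT  ->  W >= (Ttrans + RTT) / Ttrans
(Ttrans + RTT) / Ttrans = 21 / 1 = 21
W_min = ceil(21) = 21

21


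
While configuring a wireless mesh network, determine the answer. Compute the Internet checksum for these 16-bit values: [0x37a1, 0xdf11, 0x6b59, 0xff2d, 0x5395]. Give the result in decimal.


Given words: [0x37a1, 0xdf11, 0x6b59, 0xff2d, 0x5395]
Step 1: Sum all words
Raw sum = 14241 + 57105 + 27481 + 65325 + 21397 = 185549
Step 2: Fold carry: (54477 + 2) = 54479
One's complement = ~54479 & 0xFFFF = 11056

11056


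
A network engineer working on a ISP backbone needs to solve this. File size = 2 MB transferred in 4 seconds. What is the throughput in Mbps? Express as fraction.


Given: file = 2 MB, time = 4 s
File in Mb = 2 * 8 = 16 Mb
Throughput = 16 / 4 Mbps
Throughput = 4 Mbps

4


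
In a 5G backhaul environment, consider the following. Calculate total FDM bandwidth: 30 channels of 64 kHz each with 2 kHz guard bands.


Given: 30 channels, 64 kHz each, guard = 2 kHz
Channel bandwidth = 30 * 64 = 1920 kHz
Guard bands = 29 gaps * 2 kHz = 58 kHz
Total = 1920 + 58 = 1978 kHz

1978


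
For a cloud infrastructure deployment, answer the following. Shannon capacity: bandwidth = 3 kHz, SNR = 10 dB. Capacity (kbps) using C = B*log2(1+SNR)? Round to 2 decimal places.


Given: B = 3 kHz, SNR = 10 dB
SNR linear = 10^(10/10) = 10
1 + SNR = 11
log2(11) = 3.4594316186
C = 3 * 1000 * 3.4594316186 = 10378.2949 bps
C = 10.378295 kbps -> 10.38 kbps (2 dp)

10.38


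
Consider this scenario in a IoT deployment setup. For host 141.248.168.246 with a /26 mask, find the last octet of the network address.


Given: IP = 141.248.168.246, prefix = /26
Subnet mask = 255.255.255.192
Last octet of IP: 246
Last octet of mask: 192
Network last octet = 246 AND 192 = 192

192


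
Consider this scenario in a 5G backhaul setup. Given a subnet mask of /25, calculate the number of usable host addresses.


Given: subnet mask /25
Host bits = 32 - 25 = 7
Total addresses = 2^7 = 128
Usable hosts = 128 - 2 (network + broadcast) = 126

126


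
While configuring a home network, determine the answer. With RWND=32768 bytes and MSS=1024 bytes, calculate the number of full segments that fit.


Given: RWND = 32768 bytes, MSS = 1024 bytes
Full segments = floor(RWND / MSS)
Full segments = floor(32768 / 1024)
Full segments = floor(32.0) = 32

32


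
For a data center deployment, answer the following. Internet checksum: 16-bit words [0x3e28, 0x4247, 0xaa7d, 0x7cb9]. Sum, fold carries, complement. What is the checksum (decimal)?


Given words: [0x3e28, 0x4247, 0xaa7d, 0x7cb9]
Step 1: Sum all words
Raw sum = 15912 + 16967 + 43645 + 31929 = 108453
Step 2: Fold carry: (42917 + 1) = 42918
One's complement = ~42918 & 0xFFFF = 22617

22617


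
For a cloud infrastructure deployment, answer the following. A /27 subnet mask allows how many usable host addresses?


Given: subnet mask /27
Host bits = 32 - 27 = 5
Total addresses = 2^5 = 32
Usable hosts = 32 - 2 (network + broadcast) = 30

30


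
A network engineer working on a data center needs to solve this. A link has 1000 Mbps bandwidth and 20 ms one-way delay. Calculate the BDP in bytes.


Given: bandwidth = 1000 Mbps, delay = 20 ms
BDP in bits = 1000 * 10^6 * 20 / 1000
BDP in bits = 20000000
BDP in bytes = 20000000 / 8 = 2500000

2500000


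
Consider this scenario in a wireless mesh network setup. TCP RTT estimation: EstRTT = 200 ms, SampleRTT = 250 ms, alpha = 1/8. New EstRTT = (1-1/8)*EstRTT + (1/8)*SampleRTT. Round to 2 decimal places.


Given: EstRTT = 200 ms, SampleRTT = 250 ms, alpha = 1/8
New EstRTT = (1 - alpha) * EstRTT + alpha * SampleRTT
(7/8) * 200 = 175
(1/8) * 250 = 31.25
New EstRTT = 175 + 31.25 = 206.25 ms -> 206.25 ms (2 dp)

206.25


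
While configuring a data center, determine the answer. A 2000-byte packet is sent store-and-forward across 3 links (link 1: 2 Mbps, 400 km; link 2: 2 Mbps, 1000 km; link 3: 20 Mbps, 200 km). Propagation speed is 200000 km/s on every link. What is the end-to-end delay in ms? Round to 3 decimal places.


Packet = 2000 bytes = 16000 bits. Store-and-forward: sum (t_trans + t_prop) per link.
Link 1: t_trans = 16000/(2*10^6) s = 8.0000 ms; t_prop = 400/200000 s = 2.0000 ms; subtotal = 10.0000 ms
Link 2: t_trans = 16000/(2*10^6) s = 8.0000 ms; t_prop = 1000/200000 s = 5.0000 ms; subtotal = 13.0000 ms
Link 3: t_trans = 16000/(20*10^6) s = 0.8000 ms; t_prop = 200/200000 s = 1.0000 ms; subtotal = 1.8000 ms
End-to-end = 10.0000 + 13.0000 + 1.8000 = 24.8000 ms -> 24.800 ms (3 dp)

24.800


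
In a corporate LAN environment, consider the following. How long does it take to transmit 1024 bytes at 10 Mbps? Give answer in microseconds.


Given: packet = 1024 bytes, bandwidth = 10 Mbps
Packet in bits = 1024 * 8 = 8192 bits
Bandwidth = 10 * 10^6 = 10000000 bps
Time = 8192 / 10000000 seconds
Time in us = 8192 * 10^6 / 10000000 = 819.2

819.2


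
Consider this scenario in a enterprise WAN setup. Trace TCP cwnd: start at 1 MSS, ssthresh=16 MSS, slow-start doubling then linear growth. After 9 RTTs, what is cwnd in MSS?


RTT 0: cwnd = 1 MSS (initial)
RTT 1: cwnd = 2 MSS (slow start, doubled)
RTT 2: cwnd = 4 MSS (slow start, doubled)
RTT 3: cwnd = 8 MSS (slow start, doubled)
RTT 4: cwnd = 16 MSS (slow start, doubled)
RTT 5: cwnd = 17 MSS (congestion avoidance, +1)
RTT 6: cwnd = 18 MSS (congestion avoidance, +1)
RTT 7: cwnd = 19 MSS (congestion avoidance, +1)
RTT 8: cwnd = 20 MSS (congestion avoidance, +1)
RTT 9: cwnd = 21 MSS (congestion avoidance, +1)

21


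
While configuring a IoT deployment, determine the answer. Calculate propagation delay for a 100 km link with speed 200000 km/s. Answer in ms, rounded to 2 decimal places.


Given: distance = 100 km, speed = 200000 km/s
Delay = distance / speed = 100 / 200000 seconds
Delay in ms = 100 * 1000 / 200000
Delay = 0.5000 ms
Rounded to 2 dp = 0.50 ms

0.50


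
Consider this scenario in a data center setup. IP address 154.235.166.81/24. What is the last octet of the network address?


Given: IP = 154.235.166.81, prefix = /24
Subnet mask = 255.255.255.0
Last octet of IP: 81
Last octet of mask: 0
Network last octet = 81 AND 0 = 0

0


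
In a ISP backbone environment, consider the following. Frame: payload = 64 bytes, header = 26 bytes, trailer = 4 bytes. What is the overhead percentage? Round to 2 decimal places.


Given: payload = 64 B, header = 26 B, trailer = 4 B
Overhead bytes = header + trailer = 26 + 4 = 30
Total frame = payload + overhead = 64 + 30 = 94
Overhead % = 30 / 94 * 100 = 31.9149% -> 31.91% (2 dp)

31.91


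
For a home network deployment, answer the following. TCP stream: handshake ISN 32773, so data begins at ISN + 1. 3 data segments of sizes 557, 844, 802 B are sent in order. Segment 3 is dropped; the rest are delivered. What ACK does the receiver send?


SYN uses sequence number 32773; first data byte = ISN + 1 = 32774.
Segment 1: SEQ = 32774, len = 557 B, covers [32774, 33330]
Segment 2: SEQ = 33331, len = 844 B, covers [33331, 34174]
Segment 3: SEQ = 34175, len = 802 B, covers [34175, 34976] [LOST]
In-order data received: bytes [32774, 34174] (segments 1..2).
Segment 3 missing -> gap begins at byte 34175.
Cumulative ACK = next expected in-order byte = 32774 + 557 + 844 = 34175

34175
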